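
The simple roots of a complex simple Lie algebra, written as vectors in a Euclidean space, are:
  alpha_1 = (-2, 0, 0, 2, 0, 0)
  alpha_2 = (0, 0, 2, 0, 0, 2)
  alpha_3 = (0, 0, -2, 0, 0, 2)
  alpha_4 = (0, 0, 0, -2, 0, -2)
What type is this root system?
D_4

Compute the Cartan integers a_ij = 2(alpha_i, alpha_j)/(alpha_j, alpha_j); the resulting 4x4 Cartan matrix is
[[2, 0, 0, -1], [0, 2, 0, -1], [0, 0, 2, -1], [-1, -1, -1, 2]].
All simple roots have the same length, so the diagram is simply laced. The associated Dynkin diagram is a chain of 2 nodes with a fork of two nodes at one end (D_4), so the type is D_4 (the algebra so(8)).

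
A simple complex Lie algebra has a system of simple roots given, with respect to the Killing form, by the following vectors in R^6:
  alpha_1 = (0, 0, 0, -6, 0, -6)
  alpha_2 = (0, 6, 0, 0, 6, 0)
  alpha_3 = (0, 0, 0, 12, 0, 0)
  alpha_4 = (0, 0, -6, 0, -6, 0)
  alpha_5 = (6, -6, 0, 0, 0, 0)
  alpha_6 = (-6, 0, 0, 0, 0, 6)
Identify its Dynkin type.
Compute the Cartan integers a_ij = 2(alpha_i, alpha_j)/(alpha_j, alpha_j); the resulting 6x6 Cartan matrix is
[[2, 0, -1, 0, 0, -1], [0, 2, 0, -1, -1, 0], [-2, 0, 2, 0, 0, 0], [0, -1, 0, 2, 0, 0], [0, -1, 0, 0, 2, -1], [-1, 0, 0, 0, -1, 2]].
The roots have two lengths (squared-length ratio 2:1); the short ones are alpha_{1,2,4,5,6}. The associated Dynkin diagram is a chain of 6 nodes with a double edge at one end; the terminal node there is the unique long simple root (C_6), so the type is C_6 (the algebra sp(12)).

type C_6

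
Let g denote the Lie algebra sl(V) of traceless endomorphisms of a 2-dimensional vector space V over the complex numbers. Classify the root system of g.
A1

This is sl(2), which has dimension 2^2 - 1 = 3 and rank 2 - 1 = 1 (a Cartan subalgebra is the diagonal traceless matrices). In the classification of classical Lie algebras, the special linear algebra sl(n+1) has type A_n; here n = 1, so the Dynkin diagram is a chain of 1 nodes with single edges (A_1). Hence the type is A_1.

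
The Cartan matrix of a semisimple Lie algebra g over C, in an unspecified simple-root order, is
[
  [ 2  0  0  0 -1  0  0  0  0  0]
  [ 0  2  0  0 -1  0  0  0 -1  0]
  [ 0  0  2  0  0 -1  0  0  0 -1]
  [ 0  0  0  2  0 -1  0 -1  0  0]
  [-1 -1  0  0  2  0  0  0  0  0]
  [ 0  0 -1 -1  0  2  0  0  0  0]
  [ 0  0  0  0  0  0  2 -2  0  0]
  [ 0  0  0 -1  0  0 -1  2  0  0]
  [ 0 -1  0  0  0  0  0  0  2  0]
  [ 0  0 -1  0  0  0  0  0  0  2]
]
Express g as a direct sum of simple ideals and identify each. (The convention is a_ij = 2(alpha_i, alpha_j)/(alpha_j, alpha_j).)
The diagram associated to this matrix has two connected components: the simple roots {alpha_1, alpha_2, alpha_5, alpha_9} form a chain of 4 nodes with single edges (A_4), and {alpha_3, alpha_4, alpha_6, alpha_7, alpha_8, alpha_10} form a chain of 6 nodes with a double edge at one end; the terminal node there is the unique long simple root (C_6). A semisimple Lie algebra decomposes uniquely as the direct sum of simple ideals, one per connected component of its Dynkin diagram, so g ≅ A_4 ⊕ C_6 (dimension 24 + 78 = 102).

A4 ⊕ C6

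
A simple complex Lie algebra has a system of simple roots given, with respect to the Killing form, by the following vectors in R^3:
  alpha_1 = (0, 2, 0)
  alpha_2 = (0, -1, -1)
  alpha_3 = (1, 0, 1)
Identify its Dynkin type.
C_3 (sp(6))

Compute the Cartan integers a_ij = 2(alpha_i, alpha_j)/(alpha_j, alpha_j); the resulting 3x3 Cartan matrix is
[[2, -2, 0], [-1, 2, -1], [0, -1, 2]].
The roots have two lengths (squared-length ratio 2:1); the short ones are alpha_{2,3}. The associated Dynkin diagram is a chain of 3 nodes with a double edge at one end; the terminal node there is the unique long simple root (C_3), so the type is C_3 (the algebra sp(6)).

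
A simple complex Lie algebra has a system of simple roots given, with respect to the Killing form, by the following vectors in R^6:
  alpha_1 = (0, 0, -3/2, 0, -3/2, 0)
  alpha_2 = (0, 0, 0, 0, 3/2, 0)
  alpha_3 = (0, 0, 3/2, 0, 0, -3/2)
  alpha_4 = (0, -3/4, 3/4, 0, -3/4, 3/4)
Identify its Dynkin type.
Compute the Cartan integers a_ij = 2(alpha_i, alpha_j)/(alpha_j, alpha_j); the resulting 4x4 Cartan matrix is
[[2, -2, -1, 0], [-1, 2, 0, -1], [-1, 0, 2, 0], [0, -1, 0, 2]].
The roots have two lengths (squared-length ratio 2:1); the short ones are alpha_{2,4}. The associated Dynkin diagram is a chain of 4 nodes with a double edge between the middle two (F_4), so the type is F_4.

type F_4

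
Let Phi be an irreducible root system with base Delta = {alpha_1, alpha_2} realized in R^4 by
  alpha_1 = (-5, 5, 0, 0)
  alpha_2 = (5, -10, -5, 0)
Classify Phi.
Compute the Cartan integers a_ij = 2(alpha_i, alpha_j)/(alpha_j, alpha_j); the resulting 2x2 Cartan matrix is
[[2, -1], [-3, 2]].
The roots have two lengths (squared-length ratio 3:1); the short ones are alpha_{1}. The associated Dynkin diagram is two nodes joined by a triple edge (G_2), so the type is G_2.

G_2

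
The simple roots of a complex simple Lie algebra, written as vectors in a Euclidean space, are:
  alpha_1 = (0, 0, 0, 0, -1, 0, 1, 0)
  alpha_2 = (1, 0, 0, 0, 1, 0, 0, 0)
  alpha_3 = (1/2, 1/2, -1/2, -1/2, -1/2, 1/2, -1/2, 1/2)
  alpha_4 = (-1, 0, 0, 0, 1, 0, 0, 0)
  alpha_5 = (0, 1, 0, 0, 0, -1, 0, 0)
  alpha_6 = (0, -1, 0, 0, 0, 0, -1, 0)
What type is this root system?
E_6

Compute the Cartan integers a_ij = 2(alpha_i, alpha_j)/(alpha_j, alpha_j); the resulting 6x6 Cartan matrix is
[[2, -1, 0, -1, 0, -1], [-1, 2, 0, 0, 0, 0], [0, 0, 2, -1, 0, 0], [-1, 0, -1, 2, 0, 0], [0, 0, 0, 0, 2, -1], [-1, 0, 0, 0, -1, 2]].
All simple roots have the same length, so the diagram is simply laced. The associated Dynkin diagram is a chain of 5 nodes with one extra node attached to the third node from one end (E_6), so the type is E_6.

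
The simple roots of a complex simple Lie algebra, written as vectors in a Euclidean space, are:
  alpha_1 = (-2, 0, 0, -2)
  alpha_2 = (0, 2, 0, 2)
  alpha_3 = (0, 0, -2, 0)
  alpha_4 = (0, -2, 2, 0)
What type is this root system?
B_4 (so(9))

Compute the Cartan integers a_ij = 2(alpha_i, alpha_j)/(alpha_j, alpha_j); the resulting 4x4 Cartan matrix is
[[2, -1, 0, 0], [-1, 2, 0, -1], [0, 0, 2, -1], [0, -1, -2, 2]].
The roots have two lengths (squared-length ratio 2:1); the short ones are alpha_{3}. The associated Dynkin diagram is a chain of 4 nodes with a double edge at one end; the terminal node there is the unique short simple root (B_4), so the type is B_4 (the algebra so(9)).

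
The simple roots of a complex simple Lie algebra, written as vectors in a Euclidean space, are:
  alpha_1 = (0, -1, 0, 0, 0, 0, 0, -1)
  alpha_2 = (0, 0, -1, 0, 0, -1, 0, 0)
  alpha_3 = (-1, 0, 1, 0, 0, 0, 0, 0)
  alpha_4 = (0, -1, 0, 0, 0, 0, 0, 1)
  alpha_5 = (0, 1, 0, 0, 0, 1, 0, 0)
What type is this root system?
D_5

Compute the Cartan integers a_ij = 2(alpha_i, alpha_j)/(alpha_j, alpha_j); the resulting 5x5 Cartan matrix is
[[2, 0, 0, 0, -1], [0, 2, -1, 0, -1], [0, -1, 2, 0, 0], [0, 0, 0, 2, -1], [-1, -1, 0, -1, 2]].
All simple roots have the same length, so the diagram is simply laced. The associated Dynkin diagram is a chain of 3 nodes with a fork of two nodes at one end (D_5), so the type is D_5 (the algebra so(10)).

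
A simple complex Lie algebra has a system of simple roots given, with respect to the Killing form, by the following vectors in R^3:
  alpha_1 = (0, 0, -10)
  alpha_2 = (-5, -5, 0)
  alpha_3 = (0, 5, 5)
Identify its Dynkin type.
C_3 (sp(6))

Compute the Cartan integers a_ij = 2(alpha_i, alpha_j)/(alpha_j, alpha_j); the resulting 3x3 Cartan matrix is
[[2, 0, -2], [0, 2, -1], [-1, -1, 2]].
The roots have two lengths (squared-length ratio 2:1); the short ones are alpha_{2,3}. The associated Dynkin diagram is a chain of 3 nodes with a double edge at one end; the terminal node there is the unique long simple root (C_3), so the type is C_3 (the algebra sp(6)).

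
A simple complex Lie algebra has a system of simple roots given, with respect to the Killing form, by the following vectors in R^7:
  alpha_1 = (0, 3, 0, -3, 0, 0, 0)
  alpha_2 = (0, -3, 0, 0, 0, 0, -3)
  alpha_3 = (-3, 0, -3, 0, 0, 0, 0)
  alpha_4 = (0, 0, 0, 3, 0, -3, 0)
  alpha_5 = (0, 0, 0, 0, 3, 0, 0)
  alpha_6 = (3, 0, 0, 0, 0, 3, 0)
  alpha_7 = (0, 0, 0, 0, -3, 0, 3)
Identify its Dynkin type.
Compute the Cartan integers a_ij = 2(alpha_i, alpha_j)/(alpha_j, alpha_j); the resulting 7x7 Cartan matrix is
[[2, -1, 0, -1, 0, 0, 0], [-1, 2, 0, 0, 0, 0, -1], [0, 0, 2, 0, 0, -1, 0], [-1, 0, 0, 2, 0, -1, 0], [0, 0, 0, 0, 2, 0, -1], [0, 0, -1, -1, 0, 2, 0], [0, -1, 0, 0, -2, 0, 2]].
The roots have two lengths (squared-length ratio 2:1); the short ones are alpha_{5}. The associated Dynkin diagram is a chain of 7 nodes with a double edge at one end; the terminal node there is the unique short simple root (B_7), so the type is B_7 (the algebra so(15)).

B_7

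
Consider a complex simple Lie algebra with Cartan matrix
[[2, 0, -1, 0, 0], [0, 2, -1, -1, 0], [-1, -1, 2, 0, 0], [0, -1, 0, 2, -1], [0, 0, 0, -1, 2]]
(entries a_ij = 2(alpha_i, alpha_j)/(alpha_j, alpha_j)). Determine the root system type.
type A_5

The matrix has rank 5 with 2's on the diagonal. Reading the off-diagonal entries as Dynkin edges (a single edge where a_ij = a_ji = -1; a double or triple edge where a_ij * a_ji = 2 or 3), the diagram is a chain of 5 nodes with single edges (A_5). One simple-root ordering that puts it in standard form is (alpha_1, alpha_3, alpha_2, alpha_4, alpha_5). So the algebra is type A_5, i.e. sl(6).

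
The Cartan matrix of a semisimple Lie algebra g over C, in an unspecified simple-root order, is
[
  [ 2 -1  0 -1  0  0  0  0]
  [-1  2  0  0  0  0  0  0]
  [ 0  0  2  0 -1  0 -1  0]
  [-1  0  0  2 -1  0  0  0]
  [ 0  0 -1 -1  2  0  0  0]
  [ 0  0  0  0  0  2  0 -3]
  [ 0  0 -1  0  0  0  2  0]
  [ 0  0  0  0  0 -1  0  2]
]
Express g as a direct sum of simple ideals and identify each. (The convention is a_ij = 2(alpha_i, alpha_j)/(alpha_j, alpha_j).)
The diagram associated to this matrix has two connected components: the simple roots {alpha_1, alpha_2, alpha_3, alpha_4, alpha_5, alpha_7} form a chain of 6 nodes with single edges (A_6), and {alpha_6, alpha_8} form two nodes joined by a triple edge (G_2). A semisimple Lie algebra decomposes uniquely as the direct sum of simple ideals, one per connected component of its Dynkin diagram, so g ≅ A_6 ⊕ G_2 (dimension 48 + 14 = 62).

A_6 (sl(7)) ⊕ G_2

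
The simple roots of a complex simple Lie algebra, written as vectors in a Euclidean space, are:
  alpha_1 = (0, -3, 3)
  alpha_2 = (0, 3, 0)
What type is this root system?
Compute the Cartan integers a_ij = 2(alpha_i, alpha_j)/(alpha_j, alpha_j); the resulting 2x2 Cartan matrix is
[[2, -2], [-1, 2]].
The roots have two lengths (squared-length ratio 2:1); the short ones are alpha_{2}. The associated Dynkin diagram is a chain of 2 nodes with a double edge at one end; the terminal node there is the unique short simple root (B_2), so the type is B_2 (the algebra so(5)).

B2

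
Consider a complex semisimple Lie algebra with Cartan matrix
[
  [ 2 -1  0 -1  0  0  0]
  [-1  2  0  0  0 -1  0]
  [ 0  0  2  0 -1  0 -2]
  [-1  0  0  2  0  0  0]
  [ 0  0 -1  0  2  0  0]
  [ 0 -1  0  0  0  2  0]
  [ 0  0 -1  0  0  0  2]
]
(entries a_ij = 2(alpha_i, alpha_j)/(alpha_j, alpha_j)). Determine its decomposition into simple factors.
A_4 (sl(5)) + B_3 (so(7))

The diagram associated to this matrix has two connected components: the simple roots {alpha_1, alpha_2, alpha_4, alpha_6} form a chain of 4 nodes with single edges (A_4), and {alpha_3, alpha_5, alpha_7} form a chain of 3 nodes with a double edge at one end; the terminal node there is the unique short simple root (B_3). A semisimple Lie algebra decomposes uniquely as the direct sum of simple ideals, one per connected component of its Dynkin diagram, so g ≅ A_4 ⊕ B_3 (dimension 24 + 21 = 45).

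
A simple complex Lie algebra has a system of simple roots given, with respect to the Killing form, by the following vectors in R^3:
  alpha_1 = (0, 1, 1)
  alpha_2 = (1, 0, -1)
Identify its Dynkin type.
Compute the Cartan integers a_ij = 2(alpha_i, alpha_j)/(alpha_j, alpha_j); the resulting 2x2 Cartan matrix is
[[2, -1], [-1, 2]].
All simple roots have the same length, so the diagram is simply laced. The associated Dynkin diagram is a chain of 2 nodes with single edges (A_2), so the type is A_2 (the algebra sl(3)).

type A_2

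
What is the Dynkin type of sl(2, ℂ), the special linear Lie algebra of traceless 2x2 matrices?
type A_1

This is sl(2), which has dimension 2^2 - 1 = 3 and rank 2 - 1 = 1 (a Cartan subalgebra is the diagonal traceless matrices). In the classification of classical Lie algebras, the special linear algebra sl(n+1) has type A_n; here n = 1, so the Dynkin diagram is a chain of 1 nodes with single edges (A_1). Hence the type is A_1.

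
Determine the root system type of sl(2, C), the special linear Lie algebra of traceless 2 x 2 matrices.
This is sl(2), which has dimension 2^2 - 1 = 3 and rank 2 - 1 = 1 (a Cartan subalgebra is the diagonal traceless matrices). In the classification of classical Lie algebras, the special linear algebra sl(n+1) has type A_n; here n = 1, so the Dynkin diagram is a chain of 1 nodes with single edges (A_1). Hence the type is A_1.

A_1 (sl(2))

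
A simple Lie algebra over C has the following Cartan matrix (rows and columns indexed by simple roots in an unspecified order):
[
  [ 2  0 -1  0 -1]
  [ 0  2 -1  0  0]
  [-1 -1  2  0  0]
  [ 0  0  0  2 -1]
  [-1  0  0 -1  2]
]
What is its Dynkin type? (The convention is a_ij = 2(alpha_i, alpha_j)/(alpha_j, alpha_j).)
A_5 (sl(6))

The matrix has rank 5 with 2's on the diagonal. Reading the off-diagonal entries as Dynkin edges (a single edge where a_ij = a_ji = -1; a double or triple edge where a_ij * a_ji = 2 or 3), the diagram is a chain of 5 nodes with single edges (A_5). One simple-root ordering that puts it in standard form is (alpha_2, alpha_3, alpha_1, alpha_5, alpha_4). So the algebra is type A_5, i.e. sl(6).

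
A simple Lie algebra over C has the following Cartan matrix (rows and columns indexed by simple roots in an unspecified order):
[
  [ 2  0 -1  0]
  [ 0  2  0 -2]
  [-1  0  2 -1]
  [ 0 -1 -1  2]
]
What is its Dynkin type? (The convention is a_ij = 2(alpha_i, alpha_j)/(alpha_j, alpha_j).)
The matrix has rank 4 with 2's on the diagonal. Reading the off-diagonal entries as Dynkin edges (a single edge where a_ij = a_ji = -1; a double or triple edge where a_ij * a_ji = 2 or 3), the diagram is a chain of 4 nodes with a double edge at one end; the terminal node there is the unique long simple root (C_4). One simple-root ordering that puts it in standard form is (alpha_1, alpha_3, alpha_4, alpha_2). So the algebra is type C_4, i.e. sp(8).

type C_4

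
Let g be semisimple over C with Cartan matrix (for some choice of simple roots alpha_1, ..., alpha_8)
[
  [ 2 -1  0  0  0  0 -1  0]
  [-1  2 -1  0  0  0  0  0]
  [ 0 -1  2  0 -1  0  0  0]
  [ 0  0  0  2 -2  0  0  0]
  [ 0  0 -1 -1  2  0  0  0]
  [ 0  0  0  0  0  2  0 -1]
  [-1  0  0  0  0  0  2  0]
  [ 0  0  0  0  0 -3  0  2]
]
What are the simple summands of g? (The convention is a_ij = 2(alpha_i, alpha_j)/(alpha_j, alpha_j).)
The diagram associated to this matrix has two connected components: the simple roots {alpha_1, alpha_2, alpha_3, alpha_4, alpha_5, alpha_7} form a chain of 6 nodes with a double edge at one end; the terminal node there is the unique long simple root (C_6), and {alpha_6, alpha_8} form two nodes joined by a triple edge (G_2). A semisimple Lie algebra decomposes uniquely as the direct sum of simple ideals, one per connected component of its Dynkin diagram, so g ≅ C_6 ⊕ G_2 (dimension 78 + 14 = 92).

C_6 ⊕ G_2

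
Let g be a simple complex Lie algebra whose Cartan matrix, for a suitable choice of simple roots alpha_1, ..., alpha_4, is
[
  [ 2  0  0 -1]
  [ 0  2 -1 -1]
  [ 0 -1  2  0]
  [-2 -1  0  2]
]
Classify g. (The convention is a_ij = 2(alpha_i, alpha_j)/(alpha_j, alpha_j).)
B_4

The matrix has rank 4 with 2's on the diagonal. Reading the off-diagonal entries as Dynkin edges (a single edge where a_ij = a_ji = -1; a double or triple edge where a_ij * a_ji = 2 or 3), the diagram is a chain of 4 nodes with a double edge at one end; the terminal node there is the unique short simple root (B_4). One simple-root ordering that puts it in standard form is (alpha_3, alpha_2, alpha_4, alpha_1). So the algebra is type B_4, i.e. so(9).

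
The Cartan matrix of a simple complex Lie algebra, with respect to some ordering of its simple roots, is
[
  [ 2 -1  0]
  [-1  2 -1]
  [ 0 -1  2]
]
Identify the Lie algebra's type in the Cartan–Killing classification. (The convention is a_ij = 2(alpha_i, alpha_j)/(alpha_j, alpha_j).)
A_3

The matrix has rank 3 with 2's on the diagonal. Reading the off-diagonal entries as Dynkin edges (a single edge where a_ij = a_ji = -1; a double or triple edge where a_ij * a_ji = 2 or 3), the diagram is a chain of 3 nodes with single edges (A_3). One simple-root ordering that puts it in standard form is (alpha_3, alpha_2, alpha_1). So the algebra is type A_3, i.e. sl(4).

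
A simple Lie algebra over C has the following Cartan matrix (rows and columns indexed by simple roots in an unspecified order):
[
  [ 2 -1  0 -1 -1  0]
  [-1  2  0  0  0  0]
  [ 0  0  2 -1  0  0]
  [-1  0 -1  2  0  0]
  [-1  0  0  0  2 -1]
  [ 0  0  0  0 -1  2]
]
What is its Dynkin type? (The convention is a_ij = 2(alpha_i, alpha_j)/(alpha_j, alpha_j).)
type E_6

The matrix has rank 6 with 2's on the diagonal. Reading the off-diagonal entries as Dynkin edges (a single edge where a_ij = a_ji = -1; a double or triple edge where a_ij * a_ji = 2 or 3), the diagram is a chain of 5 nodes with one extra node attached to the third node from one end (E_6). One simple-root ordering that puts it in standard form is (alpha_3, alpha_2, alpha_4, alpha_1, alpha_5, alpha_6). So the algebra is type E_6.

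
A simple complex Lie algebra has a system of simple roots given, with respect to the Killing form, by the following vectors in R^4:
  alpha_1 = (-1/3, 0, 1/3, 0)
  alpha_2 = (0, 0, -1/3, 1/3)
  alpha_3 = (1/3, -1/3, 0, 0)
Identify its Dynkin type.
A3

Compute the Cartan integers a_ij = 2(alpha_i, alpha_j)/(alpha_j, alpha_j); the resulting 3x3 Cartan matrix is
[[2, -1, -1], [-1, 2, 0], [-1, 0, 2]].
All simple roots have the same length, so the diagram is simply laced. The associated Dynkin diagram is a chain of 3 nodes with single edges (A_3), so the type is A_3 (the algebra sl(4)).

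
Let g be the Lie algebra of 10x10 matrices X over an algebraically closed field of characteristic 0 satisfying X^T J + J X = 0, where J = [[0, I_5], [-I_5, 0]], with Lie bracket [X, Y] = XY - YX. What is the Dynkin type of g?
This is sp(10), which has dimension 10(10+1)/2 = 55 and rank 10/2 = 5. In the classification of classical Lie algebras, the symplectic algebra sp(2n) has type C_n; here n = 5, so the Dynkin diagram is a chain of 5 nodes with a double edge at one end; the terminal node there is the unique long simple root (C_5). Hence the type is C_5.

C_5 (sp(10))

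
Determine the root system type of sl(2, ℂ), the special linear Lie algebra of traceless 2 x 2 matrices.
This is sl(2), which has dimension 2^2 - 1 = 3 and rank 2 - 1 = 1 (a Cartan subalgebra is the diagonal traceless matrices). In the classification of classical Lie algebras, the special linear algebra sl(n+1) has type A_n; here n = 1, so the Dynkin diagram is a chain of 1 nodes with single edges (A_1). Hence the type is A_1.

A_1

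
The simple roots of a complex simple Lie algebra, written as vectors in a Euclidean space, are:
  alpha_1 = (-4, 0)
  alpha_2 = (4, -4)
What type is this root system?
B_2 (so(5))

Compute the Cartan integers a_ij = 2(alpha_i, alpha_j)/(alpha_j, alpha_j); the resulting 2x2 Cartan matrix is
[[2, -1], [-2, 2]].
The roots have two lengths (squared-length ratio 2:1); the short ones are alpha_{1}. The associated Dynkin diagram is a chain of 2 nodes with a double edge at one end; the terminal node there is the unique short simple root (B_2), so the type is B_2 (the algebra so(5)).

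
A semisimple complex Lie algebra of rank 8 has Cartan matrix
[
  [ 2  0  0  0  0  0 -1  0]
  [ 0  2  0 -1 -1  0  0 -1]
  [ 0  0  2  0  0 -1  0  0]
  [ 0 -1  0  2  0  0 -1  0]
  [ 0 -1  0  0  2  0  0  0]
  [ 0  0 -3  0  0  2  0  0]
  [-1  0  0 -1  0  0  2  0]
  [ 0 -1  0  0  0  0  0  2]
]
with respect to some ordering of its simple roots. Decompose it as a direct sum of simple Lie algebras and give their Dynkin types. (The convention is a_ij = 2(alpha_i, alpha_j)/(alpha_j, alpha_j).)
The diagram associated to this matrix has two connected components: the simple roots {alpha_1, alpha_2, alpha_4, alpha_5, alpha_7, alpha_8} form a chain of 4 nodes with a fork of two nodes at one end (D_6), and {alpha_3, alpha_6} form two nodes joined by a triple edge (G_2). A semisimple Lie algebra decomposes uniquely as the direct sum of simple ideals, one per connected component of its Dynkin diagram, so g ≅ D_6 ⊕ G_2 (dimension 66 + 14 = 80).

D_6 + G_2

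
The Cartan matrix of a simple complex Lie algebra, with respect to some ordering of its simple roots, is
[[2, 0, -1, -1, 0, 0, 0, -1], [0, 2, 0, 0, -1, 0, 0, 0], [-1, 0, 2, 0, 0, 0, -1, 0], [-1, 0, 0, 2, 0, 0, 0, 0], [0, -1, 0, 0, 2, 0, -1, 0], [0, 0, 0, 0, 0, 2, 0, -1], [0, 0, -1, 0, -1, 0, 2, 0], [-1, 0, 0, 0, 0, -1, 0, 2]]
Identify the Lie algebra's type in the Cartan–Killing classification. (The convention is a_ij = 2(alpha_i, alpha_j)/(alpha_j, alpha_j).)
E8

The matrix has rank 8 with 2's on the diagonal. Reading the off-diagonal entries as Dynkin edges (a single edge where a_ij = a_ji = -1; a double or triple edge where a_ij * a_ji = 2 or 3), the diagram is a chain of 7 nodes with one extra node attached to the third node from one end (E_8). One simple-root ordering that puts it in standard form is (alpha_6, alpha_4, alpha_8, alpha_1, alpha_3, alpha_7, alpha_5, alpha_2). So the algebra is type E_8.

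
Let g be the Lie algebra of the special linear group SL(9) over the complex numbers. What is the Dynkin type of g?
A_8

This is sl(9), which has dimension 9^2 - 1 = 80 and rank 9 - 1 = 8 (a Cartan subalgebra is the diagonal traceless matrices). In the classification of classical Lie algebras, the special linear algebra sl(n+1) has type A_n; here n = 8, so the Dynkin diagram is a chain of 8 nodes with single edges (A_8). Hence the type is A_8.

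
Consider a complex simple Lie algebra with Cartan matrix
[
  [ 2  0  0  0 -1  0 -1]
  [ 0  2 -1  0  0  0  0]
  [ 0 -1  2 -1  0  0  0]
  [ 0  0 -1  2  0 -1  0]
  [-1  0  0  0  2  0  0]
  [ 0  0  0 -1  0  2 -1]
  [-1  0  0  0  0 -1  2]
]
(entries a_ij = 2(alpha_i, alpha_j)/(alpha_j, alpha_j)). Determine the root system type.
type A_7

The matrix has rank 7 with 2's on the diagonal. Reading the off-diagonal entries as Dynkin edges (a single edge where a_ij = a_ji = -1; a double or triple edge where a_ij * a_ji = 2 or 3), the diagram is a chain of 7 nodes with single edges (A_7). One simple-root ordering that puts it in standard form is (alpha_5, alpha_1, alpha_7, alpha_6, alpha_4, alpha_3, alpha_2). So the algebra is type A_7, i.e. sl(8).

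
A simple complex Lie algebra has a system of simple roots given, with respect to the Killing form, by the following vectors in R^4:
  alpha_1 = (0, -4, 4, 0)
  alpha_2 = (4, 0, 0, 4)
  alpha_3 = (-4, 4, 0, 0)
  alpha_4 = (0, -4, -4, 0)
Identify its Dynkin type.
D_4 (so(8))

Compute the Cartan integers a_ij = 2(alpha_i, alpha_j)/(alpha_j, alpha_j); the resulting 4x4 Cartan matrix is
[[2, 0, -1, 0], [0, 2, -1, 0], [-1, -1, 2, -1], [0, 0, -1, 2]].
All simple roots have the same length, so the diagram is simply laced. The associated Dynkin diagram is a chain of 2 nodes with a fork of two nodes at one end (D_4), so the type is D_4 (the algebra so(8)).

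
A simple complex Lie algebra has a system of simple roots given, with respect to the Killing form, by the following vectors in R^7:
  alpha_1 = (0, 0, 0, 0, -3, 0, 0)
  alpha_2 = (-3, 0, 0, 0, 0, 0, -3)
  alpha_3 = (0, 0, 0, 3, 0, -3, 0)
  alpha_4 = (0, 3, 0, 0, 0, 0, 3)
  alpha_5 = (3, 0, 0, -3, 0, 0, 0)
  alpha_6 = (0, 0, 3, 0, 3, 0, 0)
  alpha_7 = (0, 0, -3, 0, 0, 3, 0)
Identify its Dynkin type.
Compute the Cartan integers a_ij = 2(alpha_i, alpha_j)/(alpha_j, alpha_j); the resulting 7x7 Cartan matrix is
[[2, 0, 0, 0, 0, -1, 0], [0, 2, 0, -1, -1, 0, 0], [0, 0, 2, 0, -1, 0, -1], [0, -1, 0, 2, 0, 0, 0], [0, -1, -1, 0, 2, 0, 0], [-2, 0, 0, 0, 0, 2, -1], [0, 0, -1, 0, 0, -1, 2]].
The roots have two lengths (squared-length ratio 2:1); the short ones are alpha_{1}. The associated Dynkin diagram is a chain of 7 nodes with a double edge at one end; the terminal node there is the unique short simple root (B_7), so the type is B_7 (the algebra so(15)).

B_7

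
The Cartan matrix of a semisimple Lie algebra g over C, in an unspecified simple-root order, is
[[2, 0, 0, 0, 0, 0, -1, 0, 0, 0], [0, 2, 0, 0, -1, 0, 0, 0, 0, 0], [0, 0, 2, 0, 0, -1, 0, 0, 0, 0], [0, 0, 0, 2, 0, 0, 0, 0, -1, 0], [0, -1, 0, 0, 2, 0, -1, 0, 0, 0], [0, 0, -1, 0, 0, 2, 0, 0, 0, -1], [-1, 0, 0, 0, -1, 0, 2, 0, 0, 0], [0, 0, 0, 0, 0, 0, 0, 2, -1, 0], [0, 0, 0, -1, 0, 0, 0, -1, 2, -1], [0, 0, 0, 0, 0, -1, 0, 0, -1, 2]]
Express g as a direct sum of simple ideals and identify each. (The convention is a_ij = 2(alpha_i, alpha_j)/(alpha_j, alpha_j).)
The diagram associated to this matrix has two connected components: the simple roots {alpha_1, alpha_2, alpha_5, alpha_7} form a chain of 4 nodes with single edges (A_4), and {alpha_3, alpha_4, alpha_6, alpha_8, alpha_9, alpha_10} form a chain of 4 nodes with a fork of two nodes at one end (D_6). A semisimple Lie algebra decomposes uniquely as the direct sum of simple ideals, one per connected component of its Dynkin diagram, so g ≅ A_4 ⊕ D_6 (dimension 24 + 66 = 90).

A_4 (sl(5)) ⊕ D_6 (so(12))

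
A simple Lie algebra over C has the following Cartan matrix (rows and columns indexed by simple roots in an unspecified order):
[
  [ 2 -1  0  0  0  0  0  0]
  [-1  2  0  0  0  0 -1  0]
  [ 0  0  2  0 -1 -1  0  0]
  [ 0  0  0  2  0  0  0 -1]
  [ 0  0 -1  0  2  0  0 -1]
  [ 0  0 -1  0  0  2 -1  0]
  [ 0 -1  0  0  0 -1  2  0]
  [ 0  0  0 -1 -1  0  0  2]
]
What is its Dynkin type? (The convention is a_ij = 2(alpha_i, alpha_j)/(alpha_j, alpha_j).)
The matrix has rank 8 with 2's on the diagonal. Reading the off-diagonal entries as Dynkin edges (a single edge where a_ij = a_ji = -1; a double or triple edge where a_ij * a_ji = 2 or 3), the diagram is a chain of 8 nodes with single edges (A_8). One simple-root ordering that puts it in standard form is (alpha_4, alpha_8, alpha_5, alpha_3, alpha_6, alpha_7, alpha_2, alpha_1). So the algebra is type A_8, i.e. sl(9).

A_8 (sl(9))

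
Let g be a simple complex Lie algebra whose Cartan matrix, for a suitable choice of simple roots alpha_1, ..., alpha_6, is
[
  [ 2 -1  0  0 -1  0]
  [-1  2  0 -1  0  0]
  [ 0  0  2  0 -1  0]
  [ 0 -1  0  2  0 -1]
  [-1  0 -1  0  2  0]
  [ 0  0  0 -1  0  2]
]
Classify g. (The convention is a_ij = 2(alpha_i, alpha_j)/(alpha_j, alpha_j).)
A6

The matrix has rank 6 with 2's on the diagonal. Reading the off-diagonal entries as Dynkin edges (a single edge where a_ij = a_ji = -1; a double or triple edge where a_ij * a_ji = 2 or 3), the diagram is a chain of 6 nodes with single edges (A_6). One simple-root ordering that puts it in standard form is (alpha_3, alpha_5, alpha_1, alpha_2, alpha_4, alpha_6). So the algebra is type A_6, i.e. sl(7).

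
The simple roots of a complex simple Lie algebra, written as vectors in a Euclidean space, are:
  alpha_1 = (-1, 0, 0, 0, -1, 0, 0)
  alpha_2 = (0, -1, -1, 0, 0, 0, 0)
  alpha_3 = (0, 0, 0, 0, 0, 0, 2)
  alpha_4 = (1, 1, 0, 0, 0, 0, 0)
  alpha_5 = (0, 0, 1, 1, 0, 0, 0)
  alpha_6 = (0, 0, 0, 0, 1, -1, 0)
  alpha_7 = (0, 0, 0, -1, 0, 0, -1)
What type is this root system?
C_7

Compute the Cartan integers a_ij = 2(alpha_i, alpha_j)/(alpha_j, alpha_j); the resulting 7x7 Cartan matrix is
[[2, 0, 0, -1, 0, -1, 0], [0, 2, 0, -1, -1, 0, 0], [0, 0, 2, 0, 0, 0, -2], [-1, -1, 0, 2, 0, 0, 0], [0, -1, 0, 0, 2, 0, -1], [-1, 0, 0, 0, 0, 2, 0], [0, 0, -1, 0, -1, 0, 2]].
The roots have two lengths (squared-length ratio 2:1); the short ones are alpha_{1,2,4,5,6,7}. The associated Dynkin diagram is a chain of 7 nodes with a double edge at one end; the terminal node there is the unique long simple root (C_7), so the type is C_7 (the algebra sp(14)).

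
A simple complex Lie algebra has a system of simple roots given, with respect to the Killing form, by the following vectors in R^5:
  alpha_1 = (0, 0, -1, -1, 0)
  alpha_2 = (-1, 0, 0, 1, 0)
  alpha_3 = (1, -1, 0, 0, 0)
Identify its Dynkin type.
Compute the Cartan integers a_ij = 2(alpha_i, alpha_j)/(alpha_j, alpha_j); the resulting 3x3 Cartan matrix is
[[2, -1, 0], [-1, 2, -1], [0, -1, 2]].
All simple roots have the same length, so the diagram is simply laced. The associated Dynkin diagram is a chain of 3 nodes with single edges (A_3), so the type is A_3 (the algebra sl(4)).

A_3 (sl(4))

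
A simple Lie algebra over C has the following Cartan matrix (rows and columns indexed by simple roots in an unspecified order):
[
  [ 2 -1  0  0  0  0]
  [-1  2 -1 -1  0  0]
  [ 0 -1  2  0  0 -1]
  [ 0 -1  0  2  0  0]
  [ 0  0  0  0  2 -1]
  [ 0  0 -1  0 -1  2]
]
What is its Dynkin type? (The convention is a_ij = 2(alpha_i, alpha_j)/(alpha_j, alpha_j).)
D6

The matrix has rank 6 with 2's on the diagonal. Reading the off-diagonal entries as Dynkin edges (a single edge where a_ij = a_ji = -1; a double or triple edge where a_ij * a_ji = 2 or 3), the diagram is a chain of 4 nodes with a fork of two nodes at one end (D_6). One simple-root ordering that puts it in standard form is (alpha_5, alpha_6, alpha_3, alpha_2, alpha_4, alpha_1). So the algebra is type D_6, i.e. so(12).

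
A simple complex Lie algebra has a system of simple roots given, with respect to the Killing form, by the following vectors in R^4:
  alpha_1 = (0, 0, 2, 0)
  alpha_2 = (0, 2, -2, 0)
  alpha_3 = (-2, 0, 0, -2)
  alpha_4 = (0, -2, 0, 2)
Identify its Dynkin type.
Compute the Cartan integers a_ij = 2(alpha_i, alpha_j)/(alpha_j, alpha_j); the resulting 4x4 Cartan matrix is
[[2, -1, 0, 0], [-2, 2, 0, -1], [0, 0, 2, -1], [0, -1, -1, 2]].
The roots have two lengths (squared-length ratio 2:1); the short ones are alpha_{1}. The associated Dynkin diagram is a chain of 4 nodes with a double edge at one end; the terminal node there is the unique short simple root (B_4), so the type is B_4 (the algebra so(9)).

type B_4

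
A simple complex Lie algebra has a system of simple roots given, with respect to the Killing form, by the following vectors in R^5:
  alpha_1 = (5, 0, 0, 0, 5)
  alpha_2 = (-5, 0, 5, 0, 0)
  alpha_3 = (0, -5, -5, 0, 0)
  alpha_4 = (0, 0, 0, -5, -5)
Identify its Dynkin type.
A_4

Compute the Cartan integers a_ij = 2(alpha_i, alpha_j)/(alpha_j, alpha_j); the resulting 4x4 Cartan matrix is
[[2, -1, 0, -1], [-1, 2, -1, 0], [0, -1, 2, 0], [-1, 0, 0, 2]].
All simple roots have the same length, so the diagram is simply laced. The associated Dynkin diagram is a chain of 4 nodes with single edges (A_4), so the type is A_4 (the algebra sl(5)).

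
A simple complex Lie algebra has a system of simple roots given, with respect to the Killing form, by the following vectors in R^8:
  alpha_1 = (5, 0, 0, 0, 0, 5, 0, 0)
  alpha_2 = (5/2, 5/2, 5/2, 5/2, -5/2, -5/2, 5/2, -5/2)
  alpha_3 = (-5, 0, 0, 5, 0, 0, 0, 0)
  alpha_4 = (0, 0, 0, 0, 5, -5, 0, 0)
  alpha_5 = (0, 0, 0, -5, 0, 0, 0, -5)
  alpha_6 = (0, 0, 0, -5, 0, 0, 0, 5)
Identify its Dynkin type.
type E_6

Compute the Cartan integers a_ij = 2(alpha_i, alpha_j)/(alpha_j, alpha_j); the resulting 6x6 Cartan matrix is
[[2, 0, -1, -1, 0, 0], [0, 2, 0, 0, 0, -1], [-1, 0, 2, 0, -1, -1], [-1, 0, 0, 2, 0, 0], [0, 0, -1, 0, 2, 0], [0, -1, -1, 0, 0, 2]].
All simple roots have the same length, so the diagram is simply laced. The associated Dynkin diagram is a chain of 5 nodes with one extra node attached to the third node from one end (E_6), so the type is E_6.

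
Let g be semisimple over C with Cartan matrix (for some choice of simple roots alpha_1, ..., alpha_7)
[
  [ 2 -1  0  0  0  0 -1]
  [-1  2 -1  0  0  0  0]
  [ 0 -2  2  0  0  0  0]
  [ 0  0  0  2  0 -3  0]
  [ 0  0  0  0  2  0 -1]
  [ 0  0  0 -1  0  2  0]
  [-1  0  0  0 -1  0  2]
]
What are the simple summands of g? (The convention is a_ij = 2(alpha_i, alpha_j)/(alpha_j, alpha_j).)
C_5 (sp(10)) ⊕ G_2

The diagram associated to this matrix has two connected components: the simple roots {alpha_1, alpha_2, alpha_3, alpha_5, alpha_7} form a chain of 5 nodes with a double edge at one end; the terminal node there is the unique long simple root (C_5), and {alpha_4, alpha_6} form two nodes joined by a triple edge (G_2). A semisimple Lie algebra decomposes uniquely as the direct sum of simple ideals, one per connected component of its Dynkin diagram, so g ≅ C_5 ⊕ G_2 (dimension 55 + 14 = 69).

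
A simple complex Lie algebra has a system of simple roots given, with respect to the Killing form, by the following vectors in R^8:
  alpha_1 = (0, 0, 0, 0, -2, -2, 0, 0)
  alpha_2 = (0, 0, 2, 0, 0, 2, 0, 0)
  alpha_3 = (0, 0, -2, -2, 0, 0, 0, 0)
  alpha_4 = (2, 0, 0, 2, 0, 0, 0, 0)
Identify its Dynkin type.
Compute the Cartan integers a_ij = 2(alpha_i, alpha_j)/(alpha_j, alpha_j); the resulting 4x4 Cartan matrix is
[[2, -1, 0, 0], [-1, 2, -1, 0], [0, -1, 2, -1], [0, 0, -1, 2]].
All simple roots have the same length, so the diagram is simply laced. The associated Dynkin diagram is a chain of 4 nodes with single edges (A_4), so the type is A_4 (the algebra sl(5)).

A_4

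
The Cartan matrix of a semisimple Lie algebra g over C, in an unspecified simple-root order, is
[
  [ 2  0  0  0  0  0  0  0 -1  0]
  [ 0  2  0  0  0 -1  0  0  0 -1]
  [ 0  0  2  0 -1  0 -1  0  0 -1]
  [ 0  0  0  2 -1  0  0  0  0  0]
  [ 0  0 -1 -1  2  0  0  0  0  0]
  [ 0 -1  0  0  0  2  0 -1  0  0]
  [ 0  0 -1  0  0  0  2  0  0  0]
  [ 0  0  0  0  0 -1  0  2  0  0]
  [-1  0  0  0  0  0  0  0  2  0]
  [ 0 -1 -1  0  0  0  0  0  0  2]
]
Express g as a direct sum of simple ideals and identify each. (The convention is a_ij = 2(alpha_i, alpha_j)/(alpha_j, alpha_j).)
A2 + E8

The diagram associated to this matrix has two connected components: the simple roots {alpha_1, alpha_9} form a chain of 2 nodes with single edges (A_2), and {alpha_2, alpha_3, alpha_4, alpha_5, alpha_6, alpha_7, alpha_8, alpha_10} form a chain of 7 nodes with one extra node attached to the third node from one end (E_8). A semisimple Lie algebra decomposes uniquely as the direct sum of simple ideals, one per connected component of its Dynkin diagram, so g ≅ A_2 ⊕ E_8 (dimension 8 + 248 = 256).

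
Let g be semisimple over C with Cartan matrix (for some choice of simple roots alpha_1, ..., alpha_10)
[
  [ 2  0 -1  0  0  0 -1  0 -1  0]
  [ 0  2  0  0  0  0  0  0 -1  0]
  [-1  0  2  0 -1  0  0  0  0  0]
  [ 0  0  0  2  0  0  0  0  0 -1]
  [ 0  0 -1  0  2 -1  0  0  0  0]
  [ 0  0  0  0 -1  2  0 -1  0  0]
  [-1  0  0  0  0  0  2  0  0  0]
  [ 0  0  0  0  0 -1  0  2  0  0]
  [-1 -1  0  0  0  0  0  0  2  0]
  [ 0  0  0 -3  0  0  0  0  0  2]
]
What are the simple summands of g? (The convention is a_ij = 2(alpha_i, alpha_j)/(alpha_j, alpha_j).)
E8 + G2

The diagram associated to this matrix has two connected components: the simple roots {alpha_1, alpha_2, alpha_3, alpha_5, alpha_6, alpha_7, alpha_8, alpha_9} form a chain of 7 nodes with one extra node attached to the third node from one end (E_8), and {alpha_4, alpha_10} form two nodes joined by a triple edge (G_2). A semisimple Lie algebra decomposes uniquely as the direct sum of simple ideals, one per connected component of its Dynkin diagram, so g ≅ E_8 ⊕ G_2 (dimension 248 + 14 = 262).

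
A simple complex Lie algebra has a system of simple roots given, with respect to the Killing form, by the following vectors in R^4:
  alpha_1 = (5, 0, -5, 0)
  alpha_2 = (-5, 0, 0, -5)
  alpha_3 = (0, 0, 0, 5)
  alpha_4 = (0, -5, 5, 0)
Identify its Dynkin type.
B4

Compute the Cartan integers a_ij = 2(alpha_i, alpha_j)/(alpha_j, alpha_j); the resulting 4x4 Cartan matrix is
[[2, -1, 0, -1], [-1, 2, -2, 0], [0, -1, 2, 0], [-1, 0, 0, 2]].
The roots have two lengths (squared-length ratio 2:1); the short ones are alpha_{3}. The associated Dynkin diagram is a chain of 4 nodes with a double edge at one end; the terminal node there is the unique short simple root (B_4), so the type is B_4 (the algebra so(9)).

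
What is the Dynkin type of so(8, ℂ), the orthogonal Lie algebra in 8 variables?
This is so(8) with 8 even, which has dimension 8(8-1)/2 = 28 and rank 8/2 = 4. In the classification of classical Lie algebras, the orthogonal algebra so(2n) in an even number of variables has type D_n; here n = 4, so the Dynkin diagram is a chain of 2 nodes with a fork of two nodes at one end (D_4). Hence the type is D_4.

type D_4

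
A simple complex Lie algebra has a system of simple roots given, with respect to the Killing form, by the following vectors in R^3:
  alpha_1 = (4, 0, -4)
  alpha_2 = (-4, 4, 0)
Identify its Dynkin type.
A2

Compute the Cartan integers a_ij = 2(alpha_i, alpha_j)/(alpha_j, alpha_j); the resulting 2x2 Cartan matrix is
[[2, -1], [-1, 2]].
All simple roots have the same length, so the diagram is simply laced. The associated Dynkin diagram is a chain of 2 nodes with single edges (A_2), so the type is A_2 (the algebra sl(3)).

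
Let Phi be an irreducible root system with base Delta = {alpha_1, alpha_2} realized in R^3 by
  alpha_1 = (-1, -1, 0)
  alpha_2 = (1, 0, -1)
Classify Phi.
A_2 (sl(3))

Compute the Cartan integers a_ij = 2(alpha_i, alpha_j)/(alpha_j, alpha_j); the resulting 2x2 Cartan matrix is
[[2, -1], [-1, 2]].
All simple roots have the same length, so the diagram is simply laced. The associated Dynkin diagram is a chain of 2 nodes with single edges (A_2), so the type is A_2 (the algebra sl(3)).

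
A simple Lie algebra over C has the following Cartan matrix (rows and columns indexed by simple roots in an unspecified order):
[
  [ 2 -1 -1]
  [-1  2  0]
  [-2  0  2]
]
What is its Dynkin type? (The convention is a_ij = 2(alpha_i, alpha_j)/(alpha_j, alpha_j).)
The matrix has rank 3 with 2's on the diagonal. Reading the off-diagonal entries as Dynkin edges (a single edge where a_ij = a_ji = -1; a double or triple edge where a_ij * a_ji = 2 or 3), the diagram is a chain of 3 nodes with a double edge at one end; the terminal node there is the unique long simple root (C_3). One simple-root ordering that puts it in standard form is (alpha_2, alpha_1, alpha_3). So the algebra is type C_3, i.e. sp(6).

C_3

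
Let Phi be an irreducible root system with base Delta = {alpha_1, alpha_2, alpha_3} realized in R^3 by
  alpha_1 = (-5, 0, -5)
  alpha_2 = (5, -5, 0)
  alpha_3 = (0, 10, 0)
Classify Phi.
C3

Compute the Cartan integers a_ij = 2(alpha_i, alpha_j)/(alpha_j, alpha_j); the resulting 3x3 Cartan matrix is
[[2, -1, 0], [-1, 2, -1], [0, -2, 2]].
The roots have two lengths (squared-length ratio 2:1); the short ones are alpha_{1,2}. The associated Dynkin diagram is a chain of 3 nodes with a double edge at one end; the terminal node there is the unique long simple root (C_3), so the type is C_3 (the algebra sp(6)).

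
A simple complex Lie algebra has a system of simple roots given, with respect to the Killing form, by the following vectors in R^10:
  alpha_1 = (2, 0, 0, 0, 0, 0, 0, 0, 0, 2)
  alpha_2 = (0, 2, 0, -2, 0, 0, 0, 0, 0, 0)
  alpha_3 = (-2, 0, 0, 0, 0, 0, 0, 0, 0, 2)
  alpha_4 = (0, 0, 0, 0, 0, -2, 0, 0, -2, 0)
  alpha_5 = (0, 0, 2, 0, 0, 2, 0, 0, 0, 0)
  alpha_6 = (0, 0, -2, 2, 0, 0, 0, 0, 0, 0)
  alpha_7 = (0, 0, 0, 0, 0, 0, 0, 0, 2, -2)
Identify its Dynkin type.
D_7

Compute the Cartan integers a_ij = 2(alpha_i, alpha_j)/(alpha_j, alpha_j); the resulting 7x7 Cartan matrix is
[[2, 0, 0, 0, 0, 0, -1], [0, 2, 0, 0, 0, -1, 0], [0, 0, 2, 0, 0, 0, -1], [0, 0, 0, 2, -1, 0, -1], [0, 0, 0, -1, 2, -1, 0], [0, -1, 0, 0, -1, 2, 0], [-1, 0, -1, -1, 0, 0, 2]].
All simple roots have the same length, so the diagram is simply laced. The associated Dynkin diagram is a chain of 5 nodes with a fork of two nodes at one end (D_7), so the type is D_7 (the algebra so(14)).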